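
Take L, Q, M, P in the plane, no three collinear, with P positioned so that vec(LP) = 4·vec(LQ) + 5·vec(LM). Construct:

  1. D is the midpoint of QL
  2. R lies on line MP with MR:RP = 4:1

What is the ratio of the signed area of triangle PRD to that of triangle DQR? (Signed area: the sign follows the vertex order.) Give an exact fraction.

Work in coordinates with L = (0, 0), Q = (1, 0), M = (0, 1), P = (4, 5).
1. D is the midpoint of QL ⇒ D = (1/2, 0)
2. R lies on line MP with MR:RP = 4:1 ⇒ R = (16/5, 21/5)
2·[PRD] = 6/5, 2·[DQR] = 21/10
[PRD]:[DQR] = 6/5:21/10 = 4/7

[PRD]:[DQR] = 4/7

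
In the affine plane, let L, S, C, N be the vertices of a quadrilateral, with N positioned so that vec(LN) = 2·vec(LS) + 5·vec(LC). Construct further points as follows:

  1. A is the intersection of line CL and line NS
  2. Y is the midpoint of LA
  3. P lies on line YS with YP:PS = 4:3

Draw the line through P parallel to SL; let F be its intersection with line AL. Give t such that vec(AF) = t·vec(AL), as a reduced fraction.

Assign L = (0, 0), S = (1, 0), C = (0, 1), N = (2, 5) — the answer is frame-independent, so this choice is without loss of generality.
1. A is the intersection of line CL and line NS ⇒ A = (0, -5)
2. Y is the midpoint of LA ⇒ Y = (0, -5/2)
3. P lies on line YS with YP:PS = 4:3 ⇒ P = (4/7, -15/14)
through P parallel to SL: direction (-1, 0); meets AL at F = (0, -15/14)
F = A + t·(L−A) with t = 11/14

t = 11/14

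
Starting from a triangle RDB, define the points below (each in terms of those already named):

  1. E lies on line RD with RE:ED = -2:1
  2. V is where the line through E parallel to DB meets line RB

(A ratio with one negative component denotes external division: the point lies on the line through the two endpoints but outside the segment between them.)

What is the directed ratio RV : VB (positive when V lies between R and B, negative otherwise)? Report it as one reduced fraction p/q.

RV:VB = -2

Choose coordinates R = (0, 0), D = (1, 0), B = (0, 1).
1. E lies on line RD with RE:ED = -2:1 ⇒ E = (2, 0)
2. V is where the line through E parallel to DB meets line RB ⇒ V = (0, 2)
V = R + t·(B−R) with t = 2, so RV:VB = t:(1−t) = 2:-1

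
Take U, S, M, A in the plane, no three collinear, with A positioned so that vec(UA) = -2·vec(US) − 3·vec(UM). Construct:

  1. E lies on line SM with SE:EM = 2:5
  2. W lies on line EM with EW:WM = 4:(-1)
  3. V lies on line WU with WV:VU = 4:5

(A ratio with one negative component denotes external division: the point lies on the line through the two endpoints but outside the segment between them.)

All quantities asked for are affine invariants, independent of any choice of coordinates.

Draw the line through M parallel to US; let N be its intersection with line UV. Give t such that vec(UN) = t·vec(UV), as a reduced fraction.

Assign U = (0, 0), S = (1, 0), M = (0, 1), A = (-2, -3) — the answer is frame-independent, so this choice is without loss of generality.
1. E lies on line SM with SE:EM = 2:5 ⇒ E = (5/7, 2/7)
2. W lies on line EM with EW:WM = 4:(-1) ⇒ W = (-5/21, 26/21)
3. V lies on line WU with WV:VU = 4:5 ⇒ V = (-25/189, 130/189)
through M parallel to US: direction (1, 0); meets UV at N = (-5/26, 1)
N = U + t·(V−U) with t = 189/130

t = 189/130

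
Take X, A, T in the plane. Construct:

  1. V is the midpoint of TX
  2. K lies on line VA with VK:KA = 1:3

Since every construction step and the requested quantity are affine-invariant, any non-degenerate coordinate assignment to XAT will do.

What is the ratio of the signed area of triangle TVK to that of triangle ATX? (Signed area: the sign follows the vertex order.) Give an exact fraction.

[TVK]:[ATX] = 1/8

Assign X = (0, 0), A = (1, 0), T = (0, 1) — the answer is frame-independent, so this choice is without loss of generality.
1. V is the midpoint of TX ⇒ V = (0, 1/2)
2. K lies on line VA with VK:KA = 1:3 ⇒ K = (1/4, 3/8)
2·[TVK] = 1/8, 2·[ATX] = 1
[TVK]:[ATX] = 1/8:1 = 1/8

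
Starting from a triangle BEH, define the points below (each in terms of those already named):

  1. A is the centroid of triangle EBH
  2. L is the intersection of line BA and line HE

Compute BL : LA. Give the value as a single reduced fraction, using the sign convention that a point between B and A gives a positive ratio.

Choose coordinates B = (0, 0), E = (1, 0), H = (0, 1).
1. A is the centroid of triangle EBH ⇒ A = (1/3, 1/3)
2. L is the intersection of line BA and line HE ⇒ L = (1/2, 1/2)
L = B + t·(A−B) with t = 3/2, so BL:LA = t:(1−t) = 3/2:-1/2

BL:LA = -3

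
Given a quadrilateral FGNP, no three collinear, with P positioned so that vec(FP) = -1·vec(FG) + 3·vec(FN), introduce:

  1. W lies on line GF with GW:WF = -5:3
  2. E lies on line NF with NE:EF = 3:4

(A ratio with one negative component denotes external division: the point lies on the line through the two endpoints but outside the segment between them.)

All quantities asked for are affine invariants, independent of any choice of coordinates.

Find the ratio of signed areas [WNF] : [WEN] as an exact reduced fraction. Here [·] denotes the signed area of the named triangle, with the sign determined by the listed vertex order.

Work in coordinates with F = (0, 0), G = (1, 0), N = (0, 1), P = (-1, 3).
1. W lies on line GF with GW:WF = -5:3 ⇒ W = (-3/2, 0)
2. E lies on line NF with NE:EF = 3:4 ⇒ E = (0, 4/7)
2·[WNF] = -3/2, 2·[WEN] = 9/14
[WNF]:[WEN] = -3/2:9/14 = -7/3

[WNF]:[WEN] = -7/3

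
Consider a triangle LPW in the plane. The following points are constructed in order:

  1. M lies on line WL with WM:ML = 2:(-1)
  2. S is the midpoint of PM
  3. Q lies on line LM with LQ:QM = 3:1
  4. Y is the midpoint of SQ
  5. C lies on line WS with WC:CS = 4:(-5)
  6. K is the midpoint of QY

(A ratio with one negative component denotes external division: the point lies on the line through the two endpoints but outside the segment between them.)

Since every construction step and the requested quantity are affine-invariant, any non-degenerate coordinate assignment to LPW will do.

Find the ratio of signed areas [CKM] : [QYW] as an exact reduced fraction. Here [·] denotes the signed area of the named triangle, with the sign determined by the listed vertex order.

Work in coordinates with L = (0, 0), P = (1, 0), W = (0, 1).
1. M lies on line WL with WM:ML = 2:(-1) ⇒ M = (0, -1)
2. S is the midpoint of PM ⇒ S = (1/2, -1/2)
3. Q lies on line LM with LQ:QM = 3:1 ⇒ Q = (0, -3/4)
4. Y is the midpoint of SQ ⇒ Y = (1/4, -5/8)
5. C lies on line WS with WC:CS = 4:(-5) ⇒ C = (-2, 7)
6. K is the midpoint of QY ⇒ K = (1/8, -11/16)
2·[CKM] = -13/8, 2·[QYW] = 7/16
[CKM]:[QYW] = -13/8:7/16 = -26/7

[CKM]:[QYW] = -26/7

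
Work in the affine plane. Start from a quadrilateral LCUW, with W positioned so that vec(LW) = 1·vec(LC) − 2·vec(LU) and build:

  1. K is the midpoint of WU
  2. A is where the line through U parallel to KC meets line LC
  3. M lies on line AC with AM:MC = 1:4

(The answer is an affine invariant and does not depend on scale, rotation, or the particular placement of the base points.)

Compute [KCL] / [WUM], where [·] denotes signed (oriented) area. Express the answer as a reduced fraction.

[KCL]:[WUM] = 5/28

Set L = (0, 0), C = (1, 0), U = (0, 1), W = (1, -2); any affine frame gives the same invariant.
1. K is the midpoint of WU ⇒ K = (1/2, -1/2)
2. A is where the line through U parallel to KC meets line LC ⇒ A = (-1, 0)
3. M lies on line AC with AM:MC = 1:4 ⇒ M = (-3/5, 0)
2·[KCL] = 1/2, 2·[WUM] = 14/5
[KCL]:[WUM] = 1/2:14/5 = 5/28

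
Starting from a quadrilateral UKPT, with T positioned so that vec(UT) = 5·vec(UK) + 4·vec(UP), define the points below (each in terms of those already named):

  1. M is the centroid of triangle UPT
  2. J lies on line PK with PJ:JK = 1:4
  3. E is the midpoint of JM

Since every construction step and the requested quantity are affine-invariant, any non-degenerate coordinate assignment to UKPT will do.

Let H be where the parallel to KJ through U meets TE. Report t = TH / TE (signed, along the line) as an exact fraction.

Work in coordinates with U = (0, 0), K = (1, 0), P = (0, 1), T = (5, 4).
1. M is the centroid of triangle UPT ⇒ M = (5/3, 5/3)
2. J lies on line PK with PJ:JK = 1:4 ⇒ J = (1/5, 4/5)
3. E is the midpoint of JM ⇒ E = (14/15, 37/30)
through U parallel to KJ: direction (-4/5, 4/5); meets TE at H = (-73/205, 73/205)
H = T + t·(E−T) with t = 54/41

t = 54/41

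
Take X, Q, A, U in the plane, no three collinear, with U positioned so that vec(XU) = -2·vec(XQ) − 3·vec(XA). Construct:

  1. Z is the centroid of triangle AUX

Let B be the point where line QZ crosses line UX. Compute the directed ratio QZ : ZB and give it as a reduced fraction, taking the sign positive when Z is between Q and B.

Work in coordinates with X = (0, 0), Q = (1, 0), A = (0, 1), U = (-2, -3).
1. Z is the centroid of triangle AUX ⇒ Z = (-2/3, -2/3)
line QZ meets UX at B = (-4/11, -6/11)
Z = Q + t·(B−Q) with t = 11/9, so QZ:ZB = 11/9:-2/9

QZ:ZB = -11/2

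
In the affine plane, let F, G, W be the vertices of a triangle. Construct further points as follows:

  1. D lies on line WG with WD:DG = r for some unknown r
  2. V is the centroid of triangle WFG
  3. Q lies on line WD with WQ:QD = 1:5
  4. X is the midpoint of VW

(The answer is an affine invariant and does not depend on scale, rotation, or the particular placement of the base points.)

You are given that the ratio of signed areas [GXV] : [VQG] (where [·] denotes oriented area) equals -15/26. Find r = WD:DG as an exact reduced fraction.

r = 4

Set F = (0, 0), G = (1, 0), W = (0, 1); any affine frame gives the same invariant.
1. With WD:DG = r, write λ = r/(r+1) so D = W + λ·(G−W); D is affine-linear in λ
2. V is the centroid of triangle WFG ⇒ V = (1/3, 1/3)
3. Q lies on line WD with WQ:QD = 1:5 ⇒ Q is an affine combination of earlier points and hence also affine-linear in λ
4. X is the midpoint of VW ⇒ X = (1/6, 2/3)
Every point depending on D is an affine combination of D and λ-independent points, so each such coordinate is linear in λ; the λ² term in each signed area is a multiple of (G−W)×(G−W) = 0, so 2·[GXV] and 2·[VQG] are each linear in λ. Evaluating at λ=0 and λ=1:
  2·[GXV] = 1/6,   2·[VQG] = 1/18·λ − 1/3
So [GXV]:[VQG] = (1/6) / (1/18·λ − 1/3). Setting this equal to -15/26:
  1/6 = -15/26·(1/18·λ − 1/3)  ⇒  λ = 4/5
Then r = λ/(1−λ) = (4/5)/(1/5) = 4. Check: with r = 4, D = (4/5, 1/5) and [GXV]:[VQG] = -15/26 as required.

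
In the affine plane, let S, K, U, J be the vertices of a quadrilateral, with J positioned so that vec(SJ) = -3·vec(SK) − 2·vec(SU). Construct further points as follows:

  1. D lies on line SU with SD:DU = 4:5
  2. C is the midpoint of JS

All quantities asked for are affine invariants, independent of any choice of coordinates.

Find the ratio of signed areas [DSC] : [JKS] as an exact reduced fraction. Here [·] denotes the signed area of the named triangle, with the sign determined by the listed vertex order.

Assign S = (0, 0), K = (1, 0), U = (0, 1), J = (-3, -2) — the answer is frame-independent, so this choice is without loss of generality.
1. D lies on line SU with SD:DU = 4:5 ⇒ D = (0, 4/9)
2. C is the midpoint of JS ⇒ C = (-3/2, -1)
2·[DSC] = -2/3, 2·[JKS] = 2
[DSC]:[JKS] = -2/3:2 = -1/3

[DSC]:[JKS] = -1/3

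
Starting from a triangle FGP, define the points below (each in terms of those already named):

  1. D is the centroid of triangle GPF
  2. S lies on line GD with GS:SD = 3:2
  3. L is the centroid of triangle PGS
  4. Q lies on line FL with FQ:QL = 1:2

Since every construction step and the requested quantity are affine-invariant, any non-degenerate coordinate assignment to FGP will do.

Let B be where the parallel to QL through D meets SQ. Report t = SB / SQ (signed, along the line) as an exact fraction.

Set F = (0, 0), G = (1, 0), P = (0, 1); any affine frame gives the same invariant.
1. D is the centroid of triangle GPF ⇒ D = (1/3, 1/3)
2. S lies on line GD with GS:SD = 3:2 ⇒ S = (3/5, 1/5)
3. L is the centroid of triangle PGS ⇒ L = (8/15, 2/5)
4. Q lies on line FL with FQ:QL = 1:2 ⇒ Q = (8/45, 2/15)
through D parallel to QL: direction (16/45, 4/15); meets SQ at B = (1/27, 1/9)
B = S + t·(Q−S) with t = 4/3

t = 4/3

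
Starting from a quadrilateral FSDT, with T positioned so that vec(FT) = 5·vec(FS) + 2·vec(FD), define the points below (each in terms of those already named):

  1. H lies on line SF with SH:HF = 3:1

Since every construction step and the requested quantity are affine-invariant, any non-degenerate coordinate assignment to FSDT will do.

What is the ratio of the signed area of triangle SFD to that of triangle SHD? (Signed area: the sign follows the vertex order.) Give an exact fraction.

Assign F = (0, 0), S = (1, 0), D = (0, 1), T = (5, 2) — the answer is frame-independent, so this choice is without loss of generality.
1. H lies on line SF with SH:HF = 3:1 ⇒ H = (1/4, 0)
2·[SFD] = -1, 2·[SHD] = -3/4
[SFD]:[SHD] = -1:-3/4 = 4/3

[SFD]:[SHD] = 4/3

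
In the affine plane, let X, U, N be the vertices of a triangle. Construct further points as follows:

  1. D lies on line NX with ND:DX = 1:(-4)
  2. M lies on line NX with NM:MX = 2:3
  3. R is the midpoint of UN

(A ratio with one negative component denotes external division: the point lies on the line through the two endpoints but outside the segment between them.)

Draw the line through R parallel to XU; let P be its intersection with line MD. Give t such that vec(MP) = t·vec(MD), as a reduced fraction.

t = -3/22

Choose coordinates X = (0, 0), U = (1, 0), N = (0, 1).
1. D lies on line NX with ND:DX = 1:(-4) ⇒ D = (0, 4/3)
2. M lies on line NX with NM:MX = 2:3 ⇒ M = (0, 3/5)
3. R is the midpoint of UN ⇒ R = (1/2, 1/2)
through R parallel to XU: direction (1, 0); meets MD at P = (0, 1/2)
P = M + t·(D−M) with t = -3/22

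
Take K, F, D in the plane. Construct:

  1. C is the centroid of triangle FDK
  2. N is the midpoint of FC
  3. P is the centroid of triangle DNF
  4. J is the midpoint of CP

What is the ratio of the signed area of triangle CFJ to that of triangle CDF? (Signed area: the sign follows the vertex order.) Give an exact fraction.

[CFJ]:[CDF] = -1/6

Assign K = (0, 0), F = (1, 0), D = (0, 1) — the answer is frame-independent, so this choice is without loss of generality.
1. C is the centroid of triangle FDK ⇒ C = (1/3, 1/3)
2. N is the midpoint of FC ⇒ N = (2/3, 1/6)
3. P is the centroid of triangle DNF ⇒ P = (5/9, 7/18)
4. J is the midpoint of CP ⇒ J = (4/9, 13/36)
2·[CFJ] = 1/18, 2·[CDF] = -1/3
[CFJ]:[CDF] = 1/18:-1/3 = -1/6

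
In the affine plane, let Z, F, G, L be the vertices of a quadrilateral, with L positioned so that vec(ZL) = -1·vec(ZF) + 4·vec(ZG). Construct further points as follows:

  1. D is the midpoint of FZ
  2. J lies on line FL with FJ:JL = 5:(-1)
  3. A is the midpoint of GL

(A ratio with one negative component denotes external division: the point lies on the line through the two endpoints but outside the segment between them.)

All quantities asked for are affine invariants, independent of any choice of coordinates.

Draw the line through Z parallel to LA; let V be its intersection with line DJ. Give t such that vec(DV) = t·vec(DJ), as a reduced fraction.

t = 3/2

Set Z = (0, 0), F = (1, 0), G = (0, 1), L = (-1, 4); any affine frame gives the same invariant.
1. D is the midpoint of FZ ⇒ D = (1/2, 0)
2. J lies on line FL with FJ:JL = 5:(-1) ⇒ J = (-3/2, 5)
3. A is the midpoint of GL ⇒ A = (-1/2, 5/2)
through Z parallel to LA: direction (1/2, -3/2); meets DJ at V = (-5/2, 15/2)
V = D + t·(J−D) with t = 3/2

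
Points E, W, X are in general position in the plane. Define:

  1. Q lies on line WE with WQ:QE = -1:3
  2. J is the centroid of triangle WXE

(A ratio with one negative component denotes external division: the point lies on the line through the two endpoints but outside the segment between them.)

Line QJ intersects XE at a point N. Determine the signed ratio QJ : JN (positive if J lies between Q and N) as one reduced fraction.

QJ:JN = 7/2

Work in coordinates with E = (0, 0), W = (1, 0), X = (0, 1).
1. Q lies on line WE with WQ:QE = -1:3 ⇒ Q = (3/2, 0)
2. J is the centroid of triangle WXE ⇒ J = (1/3, 1/3)
line QJ meets XE at N = (0, 3/7)
J = Q + t·(N−Q) with t = 7/9, so QJ:JN = 7/9:2/9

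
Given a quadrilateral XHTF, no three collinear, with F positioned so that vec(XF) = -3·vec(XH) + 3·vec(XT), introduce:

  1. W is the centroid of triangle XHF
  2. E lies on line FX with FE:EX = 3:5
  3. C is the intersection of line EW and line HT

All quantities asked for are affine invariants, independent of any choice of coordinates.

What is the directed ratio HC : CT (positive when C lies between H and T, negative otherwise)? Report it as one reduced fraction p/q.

Set X = (0, 0), H = (1, 0), T = (0, 1), F = (-3, 3); any affine frame gives the same invariant.
1. W is the centroid of triangle XHF ⇒ W = (-2/3, 1)
2. E lies on line FX with FE:EX = 3:5 ⇒ E = (-15/8, 15/8)
3. C is the intersection of line EW and line HT ⇒ C = (7/4, -3/4)
C = H + t·(T−H) with t = -3/4, so HC:CT = t:(1−t) = -3/4:7/4

HC:CT = -3/7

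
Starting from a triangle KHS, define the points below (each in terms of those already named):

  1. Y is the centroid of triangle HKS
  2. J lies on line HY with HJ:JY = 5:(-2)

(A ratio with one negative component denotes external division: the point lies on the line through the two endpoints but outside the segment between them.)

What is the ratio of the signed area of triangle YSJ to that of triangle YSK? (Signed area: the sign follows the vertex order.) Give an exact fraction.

[YSJ]:[YSK] = 2/3

Set K = (0, 0), H = (1, 0), S = (0, 1); any affine frame gives the same invariant.
1. Y is the centroid of triangle HKS ⇒ Y = (1/3, 1/3)
2. J lies on line HY with HJ:JY = 5:(-2) ⇒ J = (-1/9, 5/9)
2·[YSJ] = 2/9, 2·[YSK] = 1/3
[YSJ]:[YSK] = 2/9:1/3 = 2/3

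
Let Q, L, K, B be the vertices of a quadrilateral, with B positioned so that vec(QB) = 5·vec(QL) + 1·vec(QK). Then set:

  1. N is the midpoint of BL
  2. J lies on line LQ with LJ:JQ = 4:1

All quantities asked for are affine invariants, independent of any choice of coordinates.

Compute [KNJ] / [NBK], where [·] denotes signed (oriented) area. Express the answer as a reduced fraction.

Choose coordinates Q = (0, 0), L = (1, 0), K = (0, 1), B = (5, 1).
1. N is the midpoint of BL ⇒ N = (3, 1/2)
2. J lies on line LQ with LJ:JQ = 4:1 ⇒ J = (1/5, 0)
2·[KNJ] = -29/10, 2·[NBK] = 5/2
[KNJ]:[NBK] = -29/10:5/2 = -29/25

[KNJ]:[NBK] = -29/25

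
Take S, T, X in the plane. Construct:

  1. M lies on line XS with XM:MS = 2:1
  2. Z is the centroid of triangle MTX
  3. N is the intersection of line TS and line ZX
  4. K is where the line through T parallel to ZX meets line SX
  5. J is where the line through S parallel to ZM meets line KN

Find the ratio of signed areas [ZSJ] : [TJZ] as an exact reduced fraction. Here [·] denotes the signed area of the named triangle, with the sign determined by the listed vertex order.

[ZSJ]:[TJZ] = -45/22

Work in coordinates with S = (0, 0), T = (1, 0), X = (0, 1).
1. M lies on line XS with XM:MS = 2:1 ⇒ M = (0, 1/3)
2. Z is the centroid of triangle MTX ⇒ Z = (1/3, 4/9)
3. N is the intersection of line TS and line ZX ⇒ N = (3/5, 0)
4. K is where the line through T parallel to ZX meets line SX ⇒ K = (0, 5/3)
5. J is where the line through S parallel to ZM meets line KN ⇒ J = (15/28, 5/28)
2·[ZSJ] = 5/28, 2·[TJZ] = -11/126
[ZSJ]:[TJZ] = 5/28:-11/126 = -45/22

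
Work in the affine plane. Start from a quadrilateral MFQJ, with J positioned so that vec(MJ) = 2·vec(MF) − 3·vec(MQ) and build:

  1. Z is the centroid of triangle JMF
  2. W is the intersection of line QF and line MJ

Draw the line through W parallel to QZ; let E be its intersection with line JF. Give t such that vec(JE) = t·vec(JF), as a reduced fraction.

Assign M = (0, 0), F = (1, 0), Q = (0, 1), J = (2, -3) — the answer is frame-independent, so this choice is without loss of generality.
1. Z is the centroid of triangle JMF ⇒ Z = (1, -1)
2. W is the intersection of line QF and line MJ ⇒ W = (-2, 3)
through W parallel to QZ: direction (1, -2); meets JF at E = (4, -9)
E = J + t·(F−J) with t = -2

t = -2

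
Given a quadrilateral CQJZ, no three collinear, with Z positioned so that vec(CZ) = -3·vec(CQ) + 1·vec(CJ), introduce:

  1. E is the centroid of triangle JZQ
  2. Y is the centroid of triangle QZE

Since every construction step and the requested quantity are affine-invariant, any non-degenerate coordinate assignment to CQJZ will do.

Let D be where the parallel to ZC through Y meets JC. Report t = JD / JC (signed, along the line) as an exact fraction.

Work in coordinates with C = (0, 0), Q = (1, 0), J = (0, 1), Z = (-3, 1).
1. E is the centroid of triangle JZQ ⇒ E = (-2/3, 2/3)
2. Y is the centroid of triangle QZE ⇒ Y = (-8/9, 5/9)
through Y parallel to ZC: direction (3, -1); meets JC at D = (0, 7/27)
D = J + t·(C−J) with t = 20/27

t = 20/27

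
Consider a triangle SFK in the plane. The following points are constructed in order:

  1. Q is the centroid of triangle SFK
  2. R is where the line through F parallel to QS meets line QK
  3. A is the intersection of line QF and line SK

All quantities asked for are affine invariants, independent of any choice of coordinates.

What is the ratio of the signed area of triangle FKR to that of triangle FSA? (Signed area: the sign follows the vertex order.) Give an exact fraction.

Choose coordinates S = (0, 0), F = (1, 0), K = (0, 1).
1. Q is the centroid of triangle SFK ⇒ Q = (1/3, 1/3)
2. R is where the line through F parallel to QS meets line QK ⇒ R = (2/3, -1/3)
3. A is the intersection of line QF and line SK ⇒ A = (0, 1/2)
2·[FKR] = 2/3, 2·[FSA] = -1/2
[FKR]:[FSA] = 2/3:-1/2 = -4/3

[FKR]:[FSA] = -4/3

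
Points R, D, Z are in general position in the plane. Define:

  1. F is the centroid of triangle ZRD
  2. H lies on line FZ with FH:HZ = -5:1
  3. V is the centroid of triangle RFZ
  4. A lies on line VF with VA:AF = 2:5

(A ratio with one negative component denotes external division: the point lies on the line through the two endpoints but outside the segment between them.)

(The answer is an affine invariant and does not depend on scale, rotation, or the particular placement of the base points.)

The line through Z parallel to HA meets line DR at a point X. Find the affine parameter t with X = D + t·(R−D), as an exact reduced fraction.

Assign R = (0, 0), D = (1, 0), Z = (0, 1) — the answer is frame-independent, so this choice is without loss of generality.
1. F is the centroid of triangle ZRD ⇒ F = (1/3, 1/3)
2. H lies on line FZ with FH:HZ = -5:1 ⇒ H = (-1/12, 7/6)
3. V is the centroid of triangle RFZ ⇒ V = (1/9, 4/9)
4. A lies on line VF with VA:AF = 2:5 ⇒ A = (11/63, 26/63)
through Z parallel to HA: direction (65/252, -95/126); meets DR at X = (13/38, 0)
X = D + t·(R−D) with t = 25/38

t = 25/38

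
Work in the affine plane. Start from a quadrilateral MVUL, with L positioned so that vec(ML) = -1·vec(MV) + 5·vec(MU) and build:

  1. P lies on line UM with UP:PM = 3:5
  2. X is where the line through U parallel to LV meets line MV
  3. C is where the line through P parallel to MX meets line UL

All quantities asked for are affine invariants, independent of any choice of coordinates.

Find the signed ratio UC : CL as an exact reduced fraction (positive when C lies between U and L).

Choose coordinates M = (0, 0), V = (1, 0), U = (0, 1), L = (-1, 5).
1. P lies on line UM with UP:PM = 3:5 ⇒ P = (0, 5/8)
2. X is where the line through U parallel to LV meets line MV ⇒ X = (2/5, 0)
3. C is where the line through P parallel to MX meets line UL ⇒ C = (3/32, 5/8)
C = U + t·(L−U) with t = -3/32, so UC:CL = t:(1−t) = -3/32:35/32

UC:CL = -3/35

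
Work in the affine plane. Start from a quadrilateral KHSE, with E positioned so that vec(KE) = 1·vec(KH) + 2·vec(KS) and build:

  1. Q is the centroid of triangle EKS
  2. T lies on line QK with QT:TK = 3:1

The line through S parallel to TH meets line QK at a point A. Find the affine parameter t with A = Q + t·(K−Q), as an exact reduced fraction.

t = 1/12

Assign K = (0, 0), H = (1, 0), S = (0, 1), E = (1, 2) — the answer is frame-independent, so this choice is without loss of generality.
1. Q is the centroid of triangle EKS ⇒ Q = (1/3, 1)
2. T lies on line QK with QT:TK = 3:1 ⇒ T = (1/12, 1/4)
through S parallel to TH: direction (11/12, -1/4); meets QK at A = (11/36, 11/12)
A = Q + t·(K−Q) with t = 1/12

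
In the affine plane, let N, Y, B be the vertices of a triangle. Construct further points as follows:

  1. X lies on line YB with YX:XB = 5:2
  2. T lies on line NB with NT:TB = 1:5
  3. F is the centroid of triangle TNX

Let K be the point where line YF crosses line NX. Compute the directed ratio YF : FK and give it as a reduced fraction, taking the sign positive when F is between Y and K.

Choose coordinates N = (0, 0), Y = (1, 0), B = (0, 1).
1. X lies on line YB with YX:XB = 5:2 ⇒ X = (2/7, 5/7)
2. T lies on line NB with NT:TB = 1:5 ⇒ T = (0, 1/6)
3. F is the centroid of triangle TNX ⇒ F = (2/21, 37/126)
line YF meets NX at K = (37/322, 185/644)
F = Y + t·(K−Y) with t = 46/45, so YF:FK = 46/45:-1/45

YF:FK = -46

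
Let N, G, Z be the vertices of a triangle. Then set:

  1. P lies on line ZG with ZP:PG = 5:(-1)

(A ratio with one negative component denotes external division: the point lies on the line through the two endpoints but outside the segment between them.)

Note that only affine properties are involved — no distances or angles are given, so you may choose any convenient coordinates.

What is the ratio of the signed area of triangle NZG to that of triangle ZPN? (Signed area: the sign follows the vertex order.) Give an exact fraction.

[NZG]:[ZPN] = 4/5

Assign N = (0, 0), G = (1, 0), Z = (0, 1) — the answer is frame-independent, so this choice is without loss of generality.
1. P lies on line ZG with ZP:PG = 5:(-1) ⇒ P = (5/4, -1/4)
2·[NZG] = -1, 2·[ZPN] = -5/4
[NZG]:[ZPN] = -1:-5/4 = 4/5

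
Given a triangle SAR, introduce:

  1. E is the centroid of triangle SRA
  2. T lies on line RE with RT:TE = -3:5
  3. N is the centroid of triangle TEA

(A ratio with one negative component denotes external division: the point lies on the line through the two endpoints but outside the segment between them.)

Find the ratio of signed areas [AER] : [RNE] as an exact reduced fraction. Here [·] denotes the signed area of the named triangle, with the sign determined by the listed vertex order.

[AER]:[RNE] = 3

Choose coordinates S = (0, 0), A = (1, 0), R = (0, 1).
1. E is the centroid of triangle SRA ⇒ E = (1/3, 1/3)
2. T lies on line RE with RT:TE = -3:5 ⇒ T = (-1/2, 2)
3. N is the centroid of triangle TEA ⇒ N = (5/18, 7/9)
2·[AER] = -1/3, 2·[RNE] = -1/9
[AER]:[RNE] = -1/3:-1/9 = 3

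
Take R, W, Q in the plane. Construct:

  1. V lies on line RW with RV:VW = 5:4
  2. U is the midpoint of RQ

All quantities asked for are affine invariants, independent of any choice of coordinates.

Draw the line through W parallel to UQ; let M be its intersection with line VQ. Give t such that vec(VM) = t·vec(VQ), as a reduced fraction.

t = -4/5

Set R = (0, 0), W = (1, 0), Q = (0, 1); any affine frame gives the same invariant.
1. V lies on line RW with RV:VW = 5:4 ⇒ V = (5/9, 0)
2. U is the midpoint of RQ ⇒ U = (0, 1/2)
through W parallel to UQ: direction (0, 1/2); meets VQ at M = (1, -4/5)
M = V + t·(Q−V) with t = -4/5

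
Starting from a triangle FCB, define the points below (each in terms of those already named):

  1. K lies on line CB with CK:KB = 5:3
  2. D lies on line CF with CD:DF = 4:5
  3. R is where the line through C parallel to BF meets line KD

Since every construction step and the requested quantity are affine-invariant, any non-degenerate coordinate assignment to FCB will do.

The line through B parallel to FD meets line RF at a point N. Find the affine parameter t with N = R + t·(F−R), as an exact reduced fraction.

Assign F = (0, 0), C = (1, 0), B = (0, 1) — the answer is frame-independent, so this choice is without loss of generality.
1. K lies on line CB with CK:KB = 5:3 ⇒ K = (3/8, 5/8)
2. D lies on line CF with CD:DF = 4:5 ⇒ D = (5/9, 0)
3. R is where the line through C parallel to BF meets line KD ⇒ R = (1, -20/13)
through B parallel to FD: direction (5/9, 0); meets RF at N = (-13/20, 1)
N = R + t·(F−R) with t = 33/20

t = 33/20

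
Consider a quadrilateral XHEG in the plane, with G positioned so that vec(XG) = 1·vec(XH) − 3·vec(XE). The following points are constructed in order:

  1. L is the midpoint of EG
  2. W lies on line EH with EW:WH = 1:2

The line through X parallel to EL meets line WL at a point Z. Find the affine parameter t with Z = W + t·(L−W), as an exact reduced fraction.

t = 2

Choose coordinates X = (0, 0), H = (1, 0), E = (0, 1), G = (1, -3).
1. L is the midpoint of EG ⇒ L = (1/2, -1)
2. W lies on line EH with EW:WH = 1:2 ⇒ W = (1/3, 2/3)
through X parallel to EL: direction (1/2, -2); meets WL at Z = (2/3, -8/3)
Z = W + t·(L−W) with t = 2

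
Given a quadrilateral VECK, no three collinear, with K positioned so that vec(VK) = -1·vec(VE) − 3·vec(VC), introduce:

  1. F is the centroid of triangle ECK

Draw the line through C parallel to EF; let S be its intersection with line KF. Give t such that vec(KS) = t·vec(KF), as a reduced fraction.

Set V = (0, 0), E = (1, 0), C = (0, 1), K = (-1, -3); any affine frame gives the same invariant.
1. F is the centroid of triangle ECK ⇒ F = (0, -2/3)
through C parallel to EF: direction (-1, -2/3); meets KF at S = (1, 5/3)
S = K + t·(F−K) with t = 2

t = 2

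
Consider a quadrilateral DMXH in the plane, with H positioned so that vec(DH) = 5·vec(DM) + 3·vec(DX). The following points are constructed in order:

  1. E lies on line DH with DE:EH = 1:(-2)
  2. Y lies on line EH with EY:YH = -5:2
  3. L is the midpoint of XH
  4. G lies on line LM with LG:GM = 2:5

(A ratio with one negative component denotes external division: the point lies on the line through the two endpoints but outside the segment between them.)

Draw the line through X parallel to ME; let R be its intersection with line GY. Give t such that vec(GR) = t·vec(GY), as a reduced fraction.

Choose coordinates D = (0, 0), M = (1, 0), X = (0, 1), H = (5, 3).
1. E lies on line DH with DE:EH = 1:(-2) ⇒ E = (-5, -3)
2. Y lies on line EH with EY:YH = -5:2 ⇒ Y = (35/3, 7)
3. L is the midpoint of XH ⇒ L = (5/2, 2)
4. G lies on line LM with LG:GM = 2:5 ⇒ G = (29/14, 10/7)
through X parallel to ME: direction (-6, -3); meets GY at R = (48/5, 29/5)
R = G + t·(Y−G) with t = 51/65

t = 51/65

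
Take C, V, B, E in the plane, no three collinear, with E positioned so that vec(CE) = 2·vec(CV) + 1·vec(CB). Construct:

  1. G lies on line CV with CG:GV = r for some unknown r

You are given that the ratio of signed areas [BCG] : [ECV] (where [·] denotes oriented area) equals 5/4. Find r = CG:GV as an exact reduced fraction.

Set C = (0, 0), V = (1, 0), B = (0, 1), E = (2, 1); any affine frame gives the same invariant.
1. With CG:GV = r, write λ = r/(r+1) so G = C + λ·(V−C); G is affine-linear in λ
Every point depending on G is an affine combination of G and λ-independent points, so each such coordinate is linear in λ; the λ² term in each signed area is a multiple of (V−C)×(V−C) = 0, so 2·[BCG] and 2·[ECV] are each linear in λ. Evaluating at λ=0 and λ=1:
  2·[BCG] = λ,   2·[ECV] = 1
So [BCG]:[ECV] = (λ) / (1). Setting this equal to 5/4:
  λ = 5/4·(1)  ⇒  λ = 5/4
Then r = λ/(1−λ) = (5/4)/(-1/4) = -5. Check: with r = -5, G = (5/4, 0) and [BCG]:[ECV] = 5/4 as required.

r = -5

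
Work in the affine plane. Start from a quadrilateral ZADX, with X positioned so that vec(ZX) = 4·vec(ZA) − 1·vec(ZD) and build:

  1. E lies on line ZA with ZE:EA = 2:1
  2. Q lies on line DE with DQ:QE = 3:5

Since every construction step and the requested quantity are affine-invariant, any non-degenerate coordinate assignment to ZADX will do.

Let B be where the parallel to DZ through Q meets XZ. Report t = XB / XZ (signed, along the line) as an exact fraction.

Work in coordinates with Z = (0, 0), A = (1, 0), D = (0, 1), X = (4, -1).
1. E lies on line ZA with ZE:EA = 2:1 ⇒ E = (2/3, 0)
2. Q lies on line DE with DQ:QE = 3:5 ⇒ Q = (1/4, 5/8)
through Q parallel to DZ: direction (0, -1); meets XZ at B = (1/4, -1/16)
B = X + t·(Z−X) with t = 15/16

t = 15/16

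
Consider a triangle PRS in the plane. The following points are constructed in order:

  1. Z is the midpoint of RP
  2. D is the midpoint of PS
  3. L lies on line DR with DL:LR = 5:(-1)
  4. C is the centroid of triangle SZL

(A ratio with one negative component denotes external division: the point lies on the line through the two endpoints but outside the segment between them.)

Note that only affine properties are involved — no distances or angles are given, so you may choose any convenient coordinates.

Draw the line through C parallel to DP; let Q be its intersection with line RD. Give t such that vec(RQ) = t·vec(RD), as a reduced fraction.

t = 5/12

Set P = (0, 0), R = (1, 0), S = (0, 1); any affine frame gives the same invariant.
1. Z is the midpoint of RP ⇒ Z = (1/2, 0)
2. D is the midpoint of PS ⇒ D = (0, 1/2)
3. L lies on line DR with DL:LR = 5:(-1) ⇒ L = (5/4, -1/8)
4. C is the centroid of triangle SZL ⇒ C = (7/12, 7/24)
through C parallel to DP: direction (0, -1/2); meets RD at Q = (7/12, 5/24)
Q = R + t·(D−R) with t = 5/12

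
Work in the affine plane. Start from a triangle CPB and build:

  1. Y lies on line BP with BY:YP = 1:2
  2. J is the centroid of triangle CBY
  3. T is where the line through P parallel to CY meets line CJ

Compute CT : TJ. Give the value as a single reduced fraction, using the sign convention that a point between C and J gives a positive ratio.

CT:TJ = -6/7

Assign C = (0, 0), P = (1, 0), B = (0, 1) — the answer is frame-independent, so this choice is without loss of generality.
1. Y lies on line BP with BY:YP = 1:2 ⇒ Y = (1/3, 2/3)
2. J is the centroid of triangle CBY ⇒ J = (1/9, 5/9)
3. T is where the line through P parallel to CY meets line CJ ⇒ T = (-2/3, -10/3)
T = C + t·(J−C) with t = -6, so CT:TJ = t:(1−t) = -6:7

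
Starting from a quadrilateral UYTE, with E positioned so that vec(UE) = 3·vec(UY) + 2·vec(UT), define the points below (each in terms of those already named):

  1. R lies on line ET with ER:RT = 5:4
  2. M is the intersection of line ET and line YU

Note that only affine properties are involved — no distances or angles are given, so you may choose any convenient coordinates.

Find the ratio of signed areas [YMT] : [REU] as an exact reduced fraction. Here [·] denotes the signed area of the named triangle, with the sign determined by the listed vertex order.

Work in coordinates with U = (0, 0), Y = (1, 0), T = (0, 1), E = (3, 2).
1. R lies on line ET with ER:RT = 5:4 ⇒ R = (4/3, 13/9)
2. M is the intersection of line ET and line YU ⇒ M = (-3, 0)
2·[YMT] = -4, 2·[REU] = -5/3
[YMT]:[REU] = -4:-5/3 = 12/5

[YMT]:[REU] = 12/5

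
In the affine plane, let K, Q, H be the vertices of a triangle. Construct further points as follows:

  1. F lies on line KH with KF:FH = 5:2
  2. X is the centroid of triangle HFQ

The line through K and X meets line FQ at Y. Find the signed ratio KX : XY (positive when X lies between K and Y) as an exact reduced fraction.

KX:XY = -17/2

Set K = (0, 0), Q = (1, 0), H = (0, 1); any affine frame gives the same invariant.
1. F lies on line KH with KF:FH = 5:2 ⇒ F = (0, 5/7)
2. X is the centroid of triangle HFQ ⇒ X = (1/3, 4/7)
line KX meets FQ at Y = (5/17, 60/119)
X = K + t·(Y−K) with t = 17/15, so KX:XY = 17/15:-2/15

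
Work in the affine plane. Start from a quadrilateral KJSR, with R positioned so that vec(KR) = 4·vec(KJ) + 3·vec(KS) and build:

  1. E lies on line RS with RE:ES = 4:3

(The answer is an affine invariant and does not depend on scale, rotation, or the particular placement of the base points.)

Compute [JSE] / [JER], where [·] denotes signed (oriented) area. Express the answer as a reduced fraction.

[JSE]:[JER] = 3/4

Assign K = (0, 0), J = (1, 0), S = (0, 1), R = (4, 3) — the answer is frame-independent, so this choice is without loss of generality.
1. E lies on line RS with RE:ES = 4:3 ⇒ E = (12/7, 13/7)
2·[JSE] = -18/7, 2·[JER] = -24/7
[JSE]:[JER] = -18/7:-24/7 = 3/4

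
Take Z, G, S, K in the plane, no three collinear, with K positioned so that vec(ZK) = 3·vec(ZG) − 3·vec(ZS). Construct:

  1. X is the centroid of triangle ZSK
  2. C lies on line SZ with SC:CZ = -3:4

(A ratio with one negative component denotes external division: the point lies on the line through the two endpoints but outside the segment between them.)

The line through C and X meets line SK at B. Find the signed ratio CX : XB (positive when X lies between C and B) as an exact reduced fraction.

CX:XB = -10

Assign Z = (0, 0), G = (1, 0), S = (0, 1), K = (3, -3) — the answer is frame-independent, so this choice is without loss of generality.
1. X is the centroid of triangle ZSK ⇒ X = (1, -2/3)
2. C lies on line SZ with SC:CZ = -3:4 ⇒ C = (0, 4)
line CX meets SK at B = (9/10, -1/5)
X = C + t·(B−C) with t = 10/9, so CX:XB = 10/9:-1/9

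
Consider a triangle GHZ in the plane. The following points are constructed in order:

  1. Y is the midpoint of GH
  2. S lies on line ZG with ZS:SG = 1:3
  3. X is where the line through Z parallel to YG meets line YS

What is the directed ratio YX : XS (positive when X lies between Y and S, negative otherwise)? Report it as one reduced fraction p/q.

YX:XS = -4

Set G = (0, 0), H = (1, 0), Z = (0, 1); any affine frame gives the same invariant.
1. Y is the midpoint of GH ⇒ Y = (1/2, 0)
2. S lies on line ZG with ZS:SG = 1:3 ⇒ S = (0, 3/4)
3. X is where the line through Z parallel to YG meets line YS ⇒ X = (-1/6, 1)
X = Y + t·(S−Y) with t = 4/3, so YX:XS = t:(1−t) = 4/3:-1/3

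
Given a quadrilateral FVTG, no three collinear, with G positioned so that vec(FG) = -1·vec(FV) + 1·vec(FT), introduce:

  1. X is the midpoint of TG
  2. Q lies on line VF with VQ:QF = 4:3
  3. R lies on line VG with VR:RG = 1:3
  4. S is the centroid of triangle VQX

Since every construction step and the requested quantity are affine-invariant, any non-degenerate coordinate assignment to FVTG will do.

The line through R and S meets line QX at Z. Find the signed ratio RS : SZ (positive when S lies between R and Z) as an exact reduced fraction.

RS:SZ = 19/32

Set F = (0, 0), V = (1, 0), T = (0, 1), G = (-1, 1); any affine frame gives the same invariant.
1. X is the midpoint of TG ⇒ X = (-1/2, 1)
2. Q lies on line VF with VQ:QF = 4:3 ⇒ Q = (3/7, 0)
3. R lies on line VG with VR:RG = 1:3 ⇒ R = (1/2, 1/4)
4. S is the centroid of triangle VQX ⇒ S = (13/42, 1/3)
line RS meets QX at Z = (-3/266, 9/19)
S = R + t·(Z−R) with t = 19/51, so RS:SZ = 19/51:32/51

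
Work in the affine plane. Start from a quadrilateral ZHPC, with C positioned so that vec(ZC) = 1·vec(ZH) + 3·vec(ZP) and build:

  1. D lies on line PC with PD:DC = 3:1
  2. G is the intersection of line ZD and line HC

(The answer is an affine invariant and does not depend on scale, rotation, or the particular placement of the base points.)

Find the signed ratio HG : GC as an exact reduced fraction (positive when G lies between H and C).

HG:GC = -10

Choose coordinates Z = (0, 0), H = (1, 0), P = (0, 1), C = (1, 3).
1. D lies on line PC with PD:DC = 3:1 ⇒ D = (3/4, 5/2)
2. G is the intersection of line ZD and line HC ⇒ G = (1, 10/3)
G = H + t·(C−H) with t = 10/9, so HG:GC = t:(1−t) = 10/9:-1/9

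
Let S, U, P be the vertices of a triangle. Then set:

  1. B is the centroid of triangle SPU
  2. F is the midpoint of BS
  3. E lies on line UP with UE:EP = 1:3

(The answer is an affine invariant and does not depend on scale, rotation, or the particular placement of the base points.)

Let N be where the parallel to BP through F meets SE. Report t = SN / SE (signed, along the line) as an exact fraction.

t = 2/7

Assign S = (0, 0), U = (1, 0), P = (0, 1) — the answer is frame-independent, so this choice is without loss of generality.
1. B is the centroid of triangle SPU ⇒ B = (1/3, 1/3)
2. F is the midpoint of BS ⇒ F = (1/6, 1/6)
3. E lies on line UP with UE:EP = 1:3 ⇒ E = (3/4, 1/4)
through F parallel to BP: direction (-1/3, 2/3); meets SE at N = (3/14, 1/14)
N = S + t·(E−S) with t = 2/7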